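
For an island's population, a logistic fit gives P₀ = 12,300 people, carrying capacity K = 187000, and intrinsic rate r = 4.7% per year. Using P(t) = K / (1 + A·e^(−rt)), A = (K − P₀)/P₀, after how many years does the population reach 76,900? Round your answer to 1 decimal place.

t ≈ 48.8 years

A = (187000 − 12300)/12300 = 14.20325
76900 = 187000/(1 + 14.20325·e^(−0.047t)) → 1 + 14.20325·e^(−0.047t) = 2.43173
e^(−0.047t) = 0.100803 → t = ln(9.92035)/0.047 = 2.29459/0.047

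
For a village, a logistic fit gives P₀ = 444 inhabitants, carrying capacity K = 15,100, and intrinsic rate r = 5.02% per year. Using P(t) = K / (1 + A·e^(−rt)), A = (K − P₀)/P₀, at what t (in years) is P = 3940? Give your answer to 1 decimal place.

t ≈ 48.9 years

A = (15100 − 444)/444 = 33.00901
3940 = 15100/(1 + 33.00901·e^(−0.0502t)) → 1 + 33.00901·e^(−0.0502t) = 3.83249
e^(−0.0502t) = 0.08581 → t = ln(11.65372)/0.0502 = 2.45563/0.0502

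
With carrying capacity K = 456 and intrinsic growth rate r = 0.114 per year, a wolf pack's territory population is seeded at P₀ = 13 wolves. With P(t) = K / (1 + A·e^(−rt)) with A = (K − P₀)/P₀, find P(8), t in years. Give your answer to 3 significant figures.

A = (456 − 13)/13 = 34.07692
P(8) = 456 / (1 + 34.07692·e^(−0.114·8)) = 456 / (1 + 34.07692·0.40172)
= 456 / 14.68938 ≈ 31.04

≈ 31.0 wolves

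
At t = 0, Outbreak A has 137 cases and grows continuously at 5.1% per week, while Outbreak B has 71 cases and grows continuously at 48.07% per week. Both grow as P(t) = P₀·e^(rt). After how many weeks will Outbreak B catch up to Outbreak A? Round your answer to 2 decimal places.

137·e^(0.051t) = 71·e^(0.4807t)
137/71 = e^((0.4807 − 0.051)t) → ln(1.92958) = 0.4297·t
t = 0.6573 / 0.4297

t ≈ 1.53 weeks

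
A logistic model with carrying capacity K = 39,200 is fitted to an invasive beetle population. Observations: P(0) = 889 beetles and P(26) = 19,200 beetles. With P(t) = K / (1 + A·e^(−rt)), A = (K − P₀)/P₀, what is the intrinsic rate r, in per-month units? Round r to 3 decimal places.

r ≈ 0.143 per month

A = (39200 − 889)/889 = 43.09449
19200 = 39200/(1 + 43.09449·e^(−r·26)) → e^(−26r) = (2.04167 − 1)/43.09449 = 0.024172
r = −ln(0.024172)/26 = 3.72257/26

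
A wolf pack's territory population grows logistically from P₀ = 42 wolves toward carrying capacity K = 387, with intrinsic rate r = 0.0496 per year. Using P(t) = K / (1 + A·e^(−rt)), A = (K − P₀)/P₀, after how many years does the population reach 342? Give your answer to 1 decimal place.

t ≈ 83.3 years

A = (387 − 42)/42 = 8.21429
342 = 387/(1 + 8.21429·e^(−0.0496t)) → 1 + 8.21429·e^(−0.0496t) = 1.13158
e^(−0.0496t) = 0.016018 → t = ln(62.42857)/0.0496 = 4.13402/0.0496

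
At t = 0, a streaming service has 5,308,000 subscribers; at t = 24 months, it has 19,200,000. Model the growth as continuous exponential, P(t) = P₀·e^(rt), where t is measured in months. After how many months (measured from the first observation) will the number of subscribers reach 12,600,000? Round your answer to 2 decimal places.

r = ln(19200000/5308000) / 24 ≈ 0.053571 per month
t = ln(12600000/5308000) / r = 0.86448 / 0.053571 ≈ 16.137

t ≈ 16.14 months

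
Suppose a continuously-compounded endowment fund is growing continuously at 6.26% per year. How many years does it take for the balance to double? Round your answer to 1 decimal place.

doubling time ≈ 11.1 years

doubling time = ln(2) / |r| = 0.69315 / 0.0626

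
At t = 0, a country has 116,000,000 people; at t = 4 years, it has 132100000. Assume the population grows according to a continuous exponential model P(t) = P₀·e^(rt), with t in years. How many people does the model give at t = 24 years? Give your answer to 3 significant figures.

r = ln(132100000/116000000) / 4 ≈ 0.032492 per year
P(24) = 116000000 · e^(0.032492·24) = 116000000 · 2.18107 ≈ 253003750.73

≈ 253,000,000 people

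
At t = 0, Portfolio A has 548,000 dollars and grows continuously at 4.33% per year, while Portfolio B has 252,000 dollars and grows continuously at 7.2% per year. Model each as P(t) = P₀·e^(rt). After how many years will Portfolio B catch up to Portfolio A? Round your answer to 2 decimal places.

548000·e^(0.0433t) = 252000·e^(0.072t)
548000/252000 = e^((0.072 − 0.0433)t) → ln(2.1746) = 0.0287·t
t = 0.77685 / 0.0287

t ≈ 27.07 years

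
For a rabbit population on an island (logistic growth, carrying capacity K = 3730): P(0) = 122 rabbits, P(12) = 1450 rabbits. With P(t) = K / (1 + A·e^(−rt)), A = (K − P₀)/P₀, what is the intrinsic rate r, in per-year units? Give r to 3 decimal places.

r ≈ 0.245 per year

A = (3730 − 122)/122 = 29.57377
1450 = 3730/(1 + 29.57377·e^(−r·12)) → e^(−12r) = (2.57241 − 1)/29.57377 = 0.053169
r = −ln(0.053169)/12 = 2.93428/12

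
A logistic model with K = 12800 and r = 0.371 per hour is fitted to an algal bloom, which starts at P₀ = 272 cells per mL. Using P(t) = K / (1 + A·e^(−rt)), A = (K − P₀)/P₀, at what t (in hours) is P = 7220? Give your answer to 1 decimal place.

t ≈ 11.0 hours

A = (12800 − 272)/272 = 46.05882
7220 = 12800/(1 + 46.05882·e^(−0.371t)) → 1 + 46.05882·e^(−0.371t) = 1.77285
e^(−0.371t) = 0.01678 → t = ln(59.59583)/0.371 = 4.08759/0.371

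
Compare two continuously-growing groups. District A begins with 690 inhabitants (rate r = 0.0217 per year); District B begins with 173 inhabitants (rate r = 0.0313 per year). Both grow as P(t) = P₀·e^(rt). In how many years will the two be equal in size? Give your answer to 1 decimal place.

690·e^(0.0217t) = 173·e^(0.0313t)
690/173 = e^((0.0313 − 0.0217)t) → ln(3.98844) = 0.0096·t
t = 1.3834 / 0.0096

t ≈ 144.1 years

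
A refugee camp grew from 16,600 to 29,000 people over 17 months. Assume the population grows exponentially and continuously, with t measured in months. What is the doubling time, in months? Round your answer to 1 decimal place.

doubling time ≈ 21.1 months

r = ln(29000/16600) / 17 = ln(1.74699) / 17 ≈ 0.032817 per month
doubling time = ln 2 / |r| = 0.69315 / 0.032817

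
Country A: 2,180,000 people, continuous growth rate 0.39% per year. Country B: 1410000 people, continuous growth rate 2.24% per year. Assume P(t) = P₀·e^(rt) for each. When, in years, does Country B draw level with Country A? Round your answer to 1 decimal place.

2180000·e^(0.0039t) = 1410000·e^(0.0224t)
2180000/1410000 = e^((0.0224 − 0.0039)t) → ln(1.5461) = 0.0185·t
t = 0.43574 / 0.0185

t ≈ 23.6 years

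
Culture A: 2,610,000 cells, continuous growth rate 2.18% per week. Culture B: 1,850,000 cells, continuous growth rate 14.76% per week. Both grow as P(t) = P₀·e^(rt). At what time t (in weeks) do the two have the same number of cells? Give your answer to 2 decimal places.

2610000·e^(0.0218t) = 1850000·e^(0.1476t)
2610000/1850000 = e^((0.1476 − 0.0218)t) → ln(1.41081) = 0.1258·t
t = 0.34416 / 0.1258

t ≈ 2.74 weeks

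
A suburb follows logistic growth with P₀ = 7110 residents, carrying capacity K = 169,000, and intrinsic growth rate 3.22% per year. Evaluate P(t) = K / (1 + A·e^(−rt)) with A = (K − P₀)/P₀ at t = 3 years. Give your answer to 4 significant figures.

A = (169000 − 7110)/7110 = 22.76934
P(3) = 169000 / (1 + 22.76934·e^(−0.0322·3)) = 169000 / (1 + 22.76934·0.907919)
= 169000 / 21.67272 ≈ 7797.82

≈ 7,798 residents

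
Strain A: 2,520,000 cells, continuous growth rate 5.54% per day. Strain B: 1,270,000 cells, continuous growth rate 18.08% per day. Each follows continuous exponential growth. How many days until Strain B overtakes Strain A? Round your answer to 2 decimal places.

2520000·e^(0.0554t) = 1270000·e^(0.1808t)
2520000/1270000 = e^((0.1808 − 0.0554)t) → ln(1.98425) = 0.1254·t
t = 0.68524 / 0.1254

t ≈ 5.46 days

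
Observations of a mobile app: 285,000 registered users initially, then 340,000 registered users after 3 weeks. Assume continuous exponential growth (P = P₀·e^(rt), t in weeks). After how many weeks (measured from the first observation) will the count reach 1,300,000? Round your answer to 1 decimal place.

t ≈ 25.8 weeks

r = ln(340000/285000) / 3 ≈ 0.058819 per week
t = ln(1300000/285000) / r = 1.51763 / 0.058819 ≈ 25.802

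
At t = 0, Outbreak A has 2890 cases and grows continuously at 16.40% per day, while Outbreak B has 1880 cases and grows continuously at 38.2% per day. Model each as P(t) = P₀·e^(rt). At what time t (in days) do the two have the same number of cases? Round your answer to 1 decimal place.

t ≈ 2.0 days

2890·e^(0.164t) = 1880·e^(0.382t)
2890/1880 = e^((0.382 − 0.164)t) → ln(1.53723) = 0.218·t
t = 0.42998 / 0.218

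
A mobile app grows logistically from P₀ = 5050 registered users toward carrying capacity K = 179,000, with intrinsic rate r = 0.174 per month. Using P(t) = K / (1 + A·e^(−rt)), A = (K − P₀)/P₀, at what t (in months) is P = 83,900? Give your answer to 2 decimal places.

A = (179000 − 5050)/5050 = 34.44554
83900 = 179000/(1 + 34.44554·e^(−0.174t)) → 1 + 34.44554·e^(−0.174t) = 2.13349
e^(−0.174t) = 0.032907 → t = ln(30.38887)/0.174 = 3.41408/0.174

t ≈ 19.62 months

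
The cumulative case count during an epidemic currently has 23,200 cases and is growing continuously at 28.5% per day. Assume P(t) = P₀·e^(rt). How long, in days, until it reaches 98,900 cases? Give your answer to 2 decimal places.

98900 = 23200 · e^(0.285·t)
t = ln(98900/23200) / 0.285 = ln(4.26293) / 0.285 = 1.44996 / 0.285

t ≈ 5.09 days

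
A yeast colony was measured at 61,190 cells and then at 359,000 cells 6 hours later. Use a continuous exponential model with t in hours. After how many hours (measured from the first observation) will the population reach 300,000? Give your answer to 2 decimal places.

t ≈ 5.39 hours

r = ln(359000/61190) / 6 ≈ 0.29489 per hour
t = ln(300000/61190) / r = 1.5898 / 0.29489 ≈ 5.391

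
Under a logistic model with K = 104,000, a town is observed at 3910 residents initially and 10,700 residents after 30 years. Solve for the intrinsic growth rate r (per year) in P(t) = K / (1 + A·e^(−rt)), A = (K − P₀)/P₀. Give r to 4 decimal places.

r ≈ 0.0359 per year

A = (104000 − 3910)/3910 = 25.59847
10700 = 104000/(1 + 25.59847·e^(−r·30)) → e^(−30r) = (9.71963 − 1)/25.59847 = 0.340631
r = −ln(0.340631)/30 = 1.07696/30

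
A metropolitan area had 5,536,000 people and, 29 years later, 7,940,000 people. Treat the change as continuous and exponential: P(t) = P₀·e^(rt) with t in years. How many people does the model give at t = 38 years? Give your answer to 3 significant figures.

r = ln(7940000/5536000) / 29 ≈ 0.012436 per year
P(38) = 5536000 · e^(0.012436·38) = 5536000 · 1.6041 ≈ 8880309.07

≈ 8,880,000 people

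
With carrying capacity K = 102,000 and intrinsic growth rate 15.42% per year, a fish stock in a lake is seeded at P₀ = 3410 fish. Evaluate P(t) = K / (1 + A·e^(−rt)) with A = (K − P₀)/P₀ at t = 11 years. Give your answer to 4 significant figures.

A = (102000 − 3410)/3410 = 28.91202
P(11) = 102000 / (1 + 28.91202·e^(−0.1542·11)) = 102000 / (1 + 28.91202·0.183379)
= 102000 / 6.30186 ≈ 16185.7

≈ 16,190 fish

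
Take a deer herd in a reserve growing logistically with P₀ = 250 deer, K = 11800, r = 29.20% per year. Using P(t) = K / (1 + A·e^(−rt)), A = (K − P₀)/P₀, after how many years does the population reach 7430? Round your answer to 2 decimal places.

A = (11800 − 250)/250 = 46.2
7430 = 11800/(1 + 46.2·e^(−0.292t)) → 1 + 46.2·e^(−0.292t) = 1.58816
e^(−0.292t) = 0.012731 → t = ln(78.55057)/0.292 = 4.36374/0.292

t ≈ 14.94 years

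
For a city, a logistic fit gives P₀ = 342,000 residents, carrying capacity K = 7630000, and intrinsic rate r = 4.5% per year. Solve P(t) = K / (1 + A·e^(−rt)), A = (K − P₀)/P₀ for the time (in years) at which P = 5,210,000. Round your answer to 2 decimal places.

A = (7630000 − 342000)/342000 = 21.30994
5210000 = 7630000/(1 + 21.30994·e^(−0.045t)) → 1 + 21.30994·e^(−0.045t) = 1.46449
e^(−0.045t) = 0.021797 → t = ln(45.87801)/0.045 = 3.82599/0.045

t ≈ 85.02 years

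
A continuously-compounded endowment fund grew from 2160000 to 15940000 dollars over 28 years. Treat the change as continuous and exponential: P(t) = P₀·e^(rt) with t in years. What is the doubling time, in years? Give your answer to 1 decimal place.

r = ln(15940000/2160000) / 28 = ln(7.37963) / 28 ≈ 0.071383 per year
doubling time = ln 2 / |r| = 0.69315 / 0.071383

doubling time ≈ 9.7 years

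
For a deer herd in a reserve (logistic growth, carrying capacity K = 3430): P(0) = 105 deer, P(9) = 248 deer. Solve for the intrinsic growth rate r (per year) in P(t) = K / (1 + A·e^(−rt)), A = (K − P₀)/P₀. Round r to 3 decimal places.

A = (3430 − 105)/105 = 31.66667
248 = 3430/(1 + 31.66667·e^(−r·9)) → e^(−9r) = (13.83065 − 1)/31.66667 = 0.405178
r = −ln(0.405178)/9 = 0.90343/9

r ≈ 0.100 per year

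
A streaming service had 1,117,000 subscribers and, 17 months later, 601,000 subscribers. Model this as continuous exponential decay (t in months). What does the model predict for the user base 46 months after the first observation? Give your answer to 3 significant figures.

≈ 209,000 subscribers

r = ln(601000/1117000) / 17 ≈ -0.036459 per month
P(46) = 1117000 · e^(-0.036459·46) = 1117000 · 0.18691 ≈ 208779.22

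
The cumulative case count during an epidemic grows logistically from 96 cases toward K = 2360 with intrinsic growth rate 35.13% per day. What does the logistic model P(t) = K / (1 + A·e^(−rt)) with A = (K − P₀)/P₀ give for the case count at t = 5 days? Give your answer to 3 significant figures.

≈ 465 cases

A = (2360 − 96)/96 = 23.58333
P(5) = 2360 / (1 + 23.58333·e^(−0.3513·5)) = 2360 / (1 + 23.58333·0.172648)
= 2360 / 5.07162 ≈ 465.33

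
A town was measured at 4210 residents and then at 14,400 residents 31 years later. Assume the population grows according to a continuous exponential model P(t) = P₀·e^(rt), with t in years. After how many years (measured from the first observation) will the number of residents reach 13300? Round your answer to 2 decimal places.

r = ln(14400/4210) / 31 ≈ 0.03967 per year
t = ln(13300/4210) / r = 1.1503 / 0.03967 ≈ 28.997

t ≈ 29.00 years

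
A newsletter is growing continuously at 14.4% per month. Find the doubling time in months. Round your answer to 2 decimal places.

doubling time ≈ 4.81 months

doubling time = ln(2) / |r| = 0.69315 / 0.144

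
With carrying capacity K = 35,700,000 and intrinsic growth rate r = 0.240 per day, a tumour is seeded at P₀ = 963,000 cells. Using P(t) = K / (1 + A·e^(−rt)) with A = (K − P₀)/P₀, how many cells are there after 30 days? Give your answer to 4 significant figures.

A = (35700000 − 963000)/963000 = 36.07165
P(30) = 35700000 / (1 + 36.07165·e^(−0.24·30)) = 35700000 / (1 + 36.07165·0.000747)
= 35700000 / 1.02693 ≈ 34763790.85

≈ 34,760,000 cells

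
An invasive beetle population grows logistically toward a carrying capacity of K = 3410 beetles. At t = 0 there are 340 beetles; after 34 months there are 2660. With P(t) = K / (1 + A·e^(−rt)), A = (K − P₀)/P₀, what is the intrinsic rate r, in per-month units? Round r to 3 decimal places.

A = (3410 − 340)/340 = 9.02941
2660 = 3410/(1 + 9.02941·e^(−r·34)) → e^(−34r) = (1.28195 − 1)/9.02941 = 0.031226
r = −ln(0.031226)/34 = 3.4665/34

r ≈ 0.102 per month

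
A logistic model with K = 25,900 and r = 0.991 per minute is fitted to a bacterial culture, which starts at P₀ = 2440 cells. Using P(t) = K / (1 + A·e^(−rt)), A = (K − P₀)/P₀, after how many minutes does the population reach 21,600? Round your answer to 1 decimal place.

t ≈ 3.9 minutes

A = (25900 − 2440)/2440 = 9.61475
21600 = 25900/(1 + 9.61475·e^(−0.991t)) → 1 + 9.61475·e^(−0.991t) = 1.19907
e^(−0.991t) = 0.020705 → t = ln(48.29737)/0.991 = 3.87738/0.991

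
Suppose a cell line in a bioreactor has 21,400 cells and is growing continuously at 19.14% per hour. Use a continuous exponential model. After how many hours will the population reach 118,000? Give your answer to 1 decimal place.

118000 = 21400 · e^(0.1914·t)
t = ln(118000/21400) / 0.1914 = ln(5.51402) / 0.1914 = 1.70729 / 0.1914

t ≈ 8.9 hours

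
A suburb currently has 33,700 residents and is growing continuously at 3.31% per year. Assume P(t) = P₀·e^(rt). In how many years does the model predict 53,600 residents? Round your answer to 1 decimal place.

t ≈ 14.0 years

53600 = 33700 · e^(0.0331·t)
t = ln(53600/33700) / 0.0331 = ln(1.5905) / 0.0331 = 0.46405 / 0.0331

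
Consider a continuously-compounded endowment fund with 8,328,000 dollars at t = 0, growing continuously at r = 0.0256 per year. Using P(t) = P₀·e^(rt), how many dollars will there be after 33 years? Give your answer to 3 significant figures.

≈ 19,400,000 dollars

P(33) = 8328000 · e^(0.0256·33) = 8328000 · e^(0.8448)
= 8328000 · 2.32751 ≈ 19383522.15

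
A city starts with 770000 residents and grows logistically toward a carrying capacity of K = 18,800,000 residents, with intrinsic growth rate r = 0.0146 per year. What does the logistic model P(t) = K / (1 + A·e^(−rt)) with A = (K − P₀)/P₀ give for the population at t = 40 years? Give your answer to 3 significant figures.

A = (18800000 − 770000)/770000 = 23.41558
P(40) = 18800000 / (1 + 23.41558·e^(−0.0146·40)) = 18800000 / (1 + 23.41558·0.557663)
= 18800000 / 14.05801 ≈ 1337315.8

≈ 1,340,000 residents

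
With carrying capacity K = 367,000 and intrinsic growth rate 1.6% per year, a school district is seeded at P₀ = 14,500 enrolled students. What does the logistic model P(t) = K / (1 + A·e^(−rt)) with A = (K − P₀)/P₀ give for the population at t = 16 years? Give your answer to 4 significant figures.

≈ 18,520 enrolled students

A = (367000 − 14500)/14500 = 24.31034
P(16) = 367000 / (1 + 24.31034·e^(−0.016·16)) = 367000 / (1 + 24.31034·0.774142)
= 367000 / 19.81966 ≈ 18516.97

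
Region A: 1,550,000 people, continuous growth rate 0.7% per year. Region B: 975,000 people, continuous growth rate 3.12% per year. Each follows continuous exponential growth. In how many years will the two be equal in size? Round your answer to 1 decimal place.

1550000·e^(0.007t) = 975000·e^(0.0312t)
1550000/975000 = e^((0.0312 − 0.007)t) → ln(1.58974) = 0.0242·t
t = 0.46357 / 0.0242

t ≈ 19.2 years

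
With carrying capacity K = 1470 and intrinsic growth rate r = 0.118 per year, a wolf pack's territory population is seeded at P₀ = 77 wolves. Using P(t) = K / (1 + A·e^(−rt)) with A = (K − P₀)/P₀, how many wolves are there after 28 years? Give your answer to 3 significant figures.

≈ 883 wolves

A = (1470 − 77)/77 = 18.09091
P(28) = 1470 / (1 + 18.09091·e^(−0.118·28)) = 1470 / (1 + 18.09091·0.036736)
= 1470 / 1.66459 ≈ 883.1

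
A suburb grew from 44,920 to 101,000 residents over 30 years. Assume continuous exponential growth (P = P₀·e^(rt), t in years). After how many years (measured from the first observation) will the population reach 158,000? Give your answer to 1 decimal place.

r = ln(101000/44920) / 30 ≈ 0.027008 per year
t = ln(158000/44920) / r = 1.25771 / 0.027008 ≈ 46.568

t ≈ 46.6 years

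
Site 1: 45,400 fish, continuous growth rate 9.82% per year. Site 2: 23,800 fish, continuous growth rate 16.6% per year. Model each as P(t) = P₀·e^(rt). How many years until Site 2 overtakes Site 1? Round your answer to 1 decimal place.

45400·e^(0.0982t) = 23800·e^(0.166t)
45400/23800 = e^((0.166 − 0.0982)t) → ln(1.90756) = 0.0678·t
t = 0.64583 / 0.0678

t ≈ 9.5 years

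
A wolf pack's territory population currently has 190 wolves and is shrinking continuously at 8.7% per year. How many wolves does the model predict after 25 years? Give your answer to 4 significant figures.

P(25) = 190 · e^(-0.087·25) = 190 · e^(-2.175)
= 190 · 0.11361 ≈ 21.59

≈ 21.59 wolves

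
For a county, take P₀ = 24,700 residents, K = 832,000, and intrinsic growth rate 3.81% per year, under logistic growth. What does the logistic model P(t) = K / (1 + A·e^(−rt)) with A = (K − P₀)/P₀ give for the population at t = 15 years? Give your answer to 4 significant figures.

≈ 42,760 residents

A = (832000 − 24700)/24700 = 32.68421
P(15) = 832000 / (1 + 32.68421·e^(−0.0381·15)) = 832000 / (1 + 32.68421·0.564678)
= 832000 / 19.45605 ≈ 42763.05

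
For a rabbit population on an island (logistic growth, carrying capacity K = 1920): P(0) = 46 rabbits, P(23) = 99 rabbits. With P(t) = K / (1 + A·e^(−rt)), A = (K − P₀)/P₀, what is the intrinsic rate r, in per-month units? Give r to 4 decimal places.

A = (1920 − 46)/46 = 40.73913
99 = 1920/(1 + 40.73913·e^(−r·23)) → e^(−23r) = (19.39394 − 1)/40.73913 = 0.451505
r = −ln(0.451505)/23 = 0.79517/23

r ≈ 0.0346 per month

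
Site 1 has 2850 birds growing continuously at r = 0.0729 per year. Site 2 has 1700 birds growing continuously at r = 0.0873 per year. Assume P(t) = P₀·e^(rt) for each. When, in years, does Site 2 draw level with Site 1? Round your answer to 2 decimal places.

2850·e^(0.0729t) = 1700·e^(0.0873t)
2850/1700 = e^((0.0873 − 0.0729)t) → ln(1.67647) = 0.0144·t
t = 0.51669 / 0.0144

t ≈ 35.88 years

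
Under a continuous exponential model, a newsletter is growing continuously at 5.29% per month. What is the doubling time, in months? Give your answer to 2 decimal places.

doubling time = ln(2) / |r| = 0.69315 / 0.0529

doubling time ≈ 13.10 months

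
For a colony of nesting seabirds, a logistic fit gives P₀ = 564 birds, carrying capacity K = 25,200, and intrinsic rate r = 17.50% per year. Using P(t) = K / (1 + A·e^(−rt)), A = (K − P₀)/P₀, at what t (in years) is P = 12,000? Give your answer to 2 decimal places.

t ≈ 21.04 years

A = (25200 − 564)/564 = 43.68085
12000 = 25200/(1 + 43.68085·e^(−0.175t)) → 1 + 43.68085·e^(−0.175t) = 2.1
e^(−0.175t) = 0.025183 → t = ln(39.70986)/0.175 = 3.6816/0.175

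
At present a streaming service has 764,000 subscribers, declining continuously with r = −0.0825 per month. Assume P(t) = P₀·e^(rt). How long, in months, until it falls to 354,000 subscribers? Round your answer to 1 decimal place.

t ≈ 9.3 months

354000 = 764000 · e^(-0.0825·t)
t = ln(354000/764000) / -0.0825 = ln(0.46335) / -0.0825 = -0.76927 / -0.0825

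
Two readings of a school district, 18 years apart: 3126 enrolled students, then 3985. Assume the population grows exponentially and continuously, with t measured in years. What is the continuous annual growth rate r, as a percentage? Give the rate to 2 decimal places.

3985 = 3126 · e^(r·18)
e^(18r) = 3985/3126 = 1.27479
r = ln(1.27479) / 18 = 0.24278 / 18

r ≈ 1.35% per year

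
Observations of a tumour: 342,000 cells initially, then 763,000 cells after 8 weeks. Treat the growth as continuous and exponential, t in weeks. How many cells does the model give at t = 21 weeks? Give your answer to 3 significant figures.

≈ 2,810,000 cells

r = ln(763000/342000) / 8 ≈ 0.100306 per week
P(21) = 342000 · e^(0.100306·21) = 342000 · 8.2188 ≈ 2810829.42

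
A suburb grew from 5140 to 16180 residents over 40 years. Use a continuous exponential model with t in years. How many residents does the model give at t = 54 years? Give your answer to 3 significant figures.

r = ln(16180/5140) / 40 ≈ 0.028668 per year
P(54) = 5140 · e^(0.028668·54) = 5140 · 4.70241 ≈ 24170.4

≈ 24,200 residents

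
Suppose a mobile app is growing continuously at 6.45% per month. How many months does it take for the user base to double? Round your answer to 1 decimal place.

doubling time ≈ 10.7 months

doubling time = ln(2) / |r| = 0.69315 / 0.0645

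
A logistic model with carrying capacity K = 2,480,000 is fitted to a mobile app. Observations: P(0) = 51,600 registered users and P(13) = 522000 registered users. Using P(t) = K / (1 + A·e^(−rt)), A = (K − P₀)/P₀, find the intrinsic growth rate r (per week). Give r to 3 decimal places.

r ≈ 0.195 per week

A = (2480000 − 51600)/51600 = 47.06202
522000 = 2480000/(1 + 47.06202·e^(−r·13)) → e^(−13r) = (4.75096 − 1)/47.06202 = 0.079702
r = −ln(0.079702)/13 = 2.52945/13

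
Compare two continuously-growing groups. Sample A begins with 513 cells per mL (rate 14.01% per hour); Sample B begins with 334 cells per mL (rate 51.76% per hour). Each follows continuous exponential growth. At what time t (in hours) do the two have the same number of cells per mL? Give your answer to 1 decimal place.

t ≈ 1.1 hours

513·e^(0.1401t) = 334·e^(0.5176t)
513/334 = e^((0.5176 − 0.1401)t) → ln(1.53593) = 0.3775·t
t = 0.42913 / 0.3775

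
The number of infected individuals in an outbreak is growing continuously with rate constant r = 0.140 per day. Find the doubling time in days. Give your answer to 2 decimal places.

doubling time = ln(2) / |r| = 0.69315 / 0.14

doubling time ≈ 4.95 days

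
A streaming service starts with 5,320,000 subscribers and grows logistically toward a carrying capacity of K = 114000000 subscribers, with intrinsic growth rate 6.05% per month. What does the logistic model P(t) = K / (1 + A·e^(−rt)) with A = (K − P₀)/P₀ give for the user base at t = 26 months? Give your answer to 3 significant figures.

≈ 21,800,000 subscribers

A = (114000000 − 5320000)/5320000 = 20.42857
P(26) = 114000000 / (1 + 20.42857·e^(−0.0605·26)) = 114000000 / (1 + 20.42857·0.207422)
= 114000000 / 5.23733 ≈ 21766796.45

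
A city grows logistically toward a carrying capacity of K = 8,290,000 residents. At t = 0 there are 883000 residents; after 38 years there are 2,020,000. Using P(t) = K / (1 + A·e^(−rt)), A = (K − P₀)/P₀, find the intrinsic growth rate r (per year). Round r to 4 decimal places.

r ≈ 0.0262 per year

A = (8290000 − 883000)/883000 = 8.38845
2020000 = 8290000/(1 + 8.38845·e^(−r·38)) → e^(−38r) = (4.10396 − 1)/8.38845 = 0.370028
r = −ln(0.370028)/38 = 0.99418/38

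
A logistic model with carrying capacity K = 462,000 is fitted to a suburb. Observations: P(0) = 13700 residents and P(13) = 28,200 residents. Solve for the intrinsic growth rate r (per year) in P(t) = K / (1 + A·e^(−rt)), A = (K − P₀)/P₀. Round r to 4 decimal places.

A = (462000 − 13700)/13700 = 32.72263
28200 = 462000/(1 + 32.72263·e^(−r·13)) → e^(−13r) = (16.38298 − 1)/32.72263 = 0.470102
r = −ln(0.470102)/13 = 0.75481/13

r ≈ 0.0581 per year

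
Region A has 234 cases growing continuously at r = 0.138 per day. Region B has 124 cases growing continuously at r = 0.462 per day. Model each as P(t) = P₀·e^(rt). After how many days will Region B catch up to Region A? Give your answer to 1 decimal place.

t ≈ 2.0 days

234·e^(0.138t) = 124·e^(0.462t)
234/124 = e^((0.462 − 0.138)t) → ln(1.8871) = 0.324·t
t = 0.63504 / 0.324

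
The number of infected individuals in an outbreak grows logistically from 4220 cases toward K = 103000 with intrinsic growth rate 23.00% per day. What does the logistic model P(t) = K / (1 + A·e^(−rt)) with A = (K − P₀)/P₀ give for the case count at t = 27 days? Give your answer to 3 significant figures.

A = (103000 − 4220)/4220 = 23.40758
P(27) = 103000 / (1 + 23.40758·e^(−0.23·27)) = 103000 / (1 + 23.40758·0.002009)
= 103000 / 1.04703 ≈ 98373.36

≈ 98,400 cases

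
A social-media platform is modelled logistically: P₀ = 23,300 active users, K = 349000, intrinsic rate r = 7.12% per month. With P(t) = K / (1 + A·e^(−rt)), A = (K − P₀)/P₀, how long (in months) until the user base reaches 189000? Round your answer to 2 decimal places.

A = (349000 − 23300)/23300 = 13.97854
189000 = 349000/(1 + 13.97854·e^(−0.0712t)) → 1 + 13.97854·e^(−0.0712t) = 1.84656
e^(−0.0712t) = 0.060561 → t = ln(16.51215)/0.0712 = 2.8041/0.0712

t ≈ 39.38 months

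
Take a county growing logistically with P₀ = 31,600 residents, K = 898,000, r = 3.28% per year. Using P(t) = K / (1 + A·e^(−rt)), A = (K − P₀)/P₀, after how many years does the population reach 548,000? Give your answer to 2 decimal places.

A = (898000 − 31600)/31600 = 27.41772
548000 = 898000/(1 + 27.41772·e^(−0.0328t)) → 1 + 27.41772·e^(−0.0328t) = 1.63869
e^(−0.0328t) = 0.023295 → t = ln(42.92832)/0.0328 = 3.75953/0.0328

t ≈ 114.62 years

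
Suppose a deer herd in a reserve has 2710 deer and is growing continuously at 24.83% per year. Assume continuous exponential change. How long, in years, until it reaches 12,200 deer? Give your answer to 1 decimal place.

12200 = 2710 · e^(0.2483·t)
t = ln(12200/2710) / 0.2483 = ln(4.50185) / 0.2483 = 1.50449 / 0.2483

t ≈ 6.1 years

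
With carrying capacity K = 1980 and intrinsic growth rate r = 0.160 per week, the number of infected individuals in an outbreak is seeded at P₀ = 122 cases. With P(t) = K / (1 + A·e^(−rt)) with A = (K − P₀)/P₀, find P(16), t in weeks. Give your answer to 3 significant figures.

A = (1980 − 122)/122 = 15.22951
P(16) = 1980 / (1 + 15.22951·e^(−0.16·16)) = 1980 / (1 + 15.22951·0.077305)
= 1980 / 2.17731 ≈ 909.38

≈ 909 cases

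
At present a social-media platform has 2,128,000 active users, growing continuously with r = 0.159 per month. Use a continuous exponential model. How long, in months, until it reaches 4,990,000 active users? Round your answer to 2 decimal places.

4990000 = 2128000 · e^(0.159·t)
t = ln(4990000/2128000) / 0.159 = ln(2.34492) / 0.159 = 0.85225 / 0.159

t ≈ 5.36 months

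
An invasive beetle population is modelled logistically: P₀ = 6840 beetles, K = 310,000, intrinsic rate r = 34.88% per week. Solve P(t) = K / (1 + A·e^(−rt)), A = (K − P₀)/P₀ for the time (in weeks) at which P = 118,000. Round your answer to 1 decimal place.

A = (310000 − 6840)/6840 = 44.32164
118000 = 310000/(1 + 44.32164·e^(−0.3488t)) → 1 + 44.32164·e^(−0.3488t) = 2.62712
e^(−0.3488t) = 0.036712 → t = ln(27.23934)/0.3488 = 3.30466/0.3488

t ≈ 9.5 weeks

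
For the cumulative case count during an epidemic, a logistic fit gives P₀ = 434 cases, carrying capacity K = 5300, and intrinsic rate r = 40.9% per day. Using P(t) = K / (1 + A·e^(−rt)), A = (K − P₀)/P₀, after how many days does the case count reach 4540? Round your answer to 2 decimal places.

t ≈ 10.28 days

A = (5300 − 434)/434 = 11.21198
4540 = 5300/(1 + 11.21198·e^(−0.409t)) → 1 + 11.21198·e^(−0.409t) = 1.1674
e^(−0.409t) = 0.014931 → t = ln(66.97684)/0.409 = 4.20435/0.409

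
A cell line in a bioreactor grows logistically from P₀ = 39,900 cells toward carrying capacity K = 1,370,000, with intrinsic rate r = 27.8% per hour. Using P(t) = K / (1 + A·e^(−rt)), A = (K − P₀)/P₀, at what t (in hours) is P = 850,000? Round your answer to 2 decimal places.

A = (1370000 − 39900)/39900 = 33.33584
850000 = 1370000/(1 + 33.33584·e^(−0.278t)) → 1 + 33.33584·e^(−0.278t) = 1.61176
e^(−0.278t) = 0.018352 → t = ln(54.49128)/0.278 = 3.99804/0.278

t ≈ 14.38 hours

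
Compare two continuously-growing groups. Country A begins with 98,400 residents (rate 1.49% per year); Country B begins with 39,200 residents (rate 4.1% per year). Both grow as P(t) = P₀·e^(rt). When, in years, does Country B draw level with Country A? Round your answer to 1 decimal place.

t ≈ 35.3 years

98400·e^(0.0149t) = 39200·e^(0.041t)
98400/39200 = e^((0.041 − 0.0149)t) → ln(2.5102) = 0.0261·t
t = 0.92036 / 0.0261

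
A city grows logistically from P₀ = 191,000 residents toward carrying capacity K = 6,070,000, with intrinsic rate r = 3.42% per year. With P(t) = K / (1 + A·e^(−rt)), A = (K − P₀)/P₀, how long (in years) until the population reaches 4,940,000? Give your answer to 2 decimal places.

t ≈ 143.33 years

A = (6070000 − 191000)/191000 = 30.7801
4940000 = 6070000/(1 + 30.7801·e^(−0.0342t)) → 1 + 30.7801·e^(−0.0342t) = 1.22874
e^(−0.0342t) = 0.007432 → t = ln(134.56081)/0.0342 = 4.90202/0.0342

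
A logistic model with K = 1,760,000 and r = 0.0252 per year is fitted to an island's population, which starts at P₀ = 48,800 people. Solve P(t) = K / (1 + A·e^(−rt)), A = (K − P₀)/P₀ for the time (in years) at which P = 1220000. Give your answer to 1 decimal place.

A = (1760000 − 48800)/48800 = 35.06557
1220000 = 1760000/(1 + 35.06557·e^(−0.0252t)) → 1 + 35.06557·e^(−0.0252t) = 1.44262
e^(−0.0252t) = 0.012623 → t = ln(79.22222)/0.0252 = 4.37226/0.0252

t ≈ 173.5 years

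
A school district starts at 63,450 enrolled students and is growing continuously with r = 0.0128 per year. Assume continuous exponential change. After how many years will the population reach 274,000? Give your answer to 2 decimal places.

t ≈ 114.29 years

274000 = 63450 · e^(0.0128·t)
t = ln(274000/63450) / 0.0128 = ln(4.31836) / 0.0128 = 1.46288 / 0.0128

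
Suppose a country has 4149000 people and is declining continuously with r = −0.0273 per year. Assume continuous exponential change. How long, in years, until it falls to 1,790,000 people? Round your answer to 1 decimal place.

t ≈ 30.8 years

1790000 = 4149000 · e^(-0.0273·t)
t = ln(1790000/4149000) / -0.0273 = ln(0.43143) / -0.0273 = -0.84065 / -0.0273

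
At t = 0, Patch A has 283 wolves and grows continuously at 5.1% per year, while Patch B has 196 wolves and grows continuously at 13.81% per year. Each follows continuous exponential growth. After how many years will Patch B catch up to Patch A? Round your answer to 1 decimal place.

t ≈ 4.2 years

283·e^(0.051t) = 196·e^(0.1381t)
283/196 = e^((0.1381 − 0.051)t) → ln(1.44388) = 0.0871·t
t = 0.36733 / 0.0871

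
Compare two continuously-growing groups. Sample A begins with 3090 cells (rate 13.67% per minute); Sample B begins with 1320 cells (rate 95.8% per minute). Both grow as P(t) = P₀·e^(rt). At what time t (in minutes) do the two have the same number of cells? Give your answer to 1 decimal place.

3090·e^(0.1367t) = 1320·e^(0.958t)
3090/1320 = e^((0.958 − 0.1367)t) → ln(2.34091) = 0.8213·t
t = 0.85054 / 0.8213

t ≈ 1.0 minutes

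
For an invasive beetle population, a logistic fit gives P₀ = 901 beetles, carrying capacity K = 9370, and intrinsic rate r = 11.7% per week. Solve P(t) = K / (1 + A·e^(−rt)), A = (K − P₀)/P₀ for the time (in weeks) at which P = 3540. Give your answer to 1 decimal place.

A = (9370 − 901)/901 = 9.39956
3540 = 9370/(1 + 9.39956·e^(−0.117t)) → 1 + 9.39956·e^(−0.117t) = 2.64689
e^(−0.117t) = 0.17521 → t = ln(5.70745)/0.117 = 1.74177/0.117

t ≈ 14.9 weeks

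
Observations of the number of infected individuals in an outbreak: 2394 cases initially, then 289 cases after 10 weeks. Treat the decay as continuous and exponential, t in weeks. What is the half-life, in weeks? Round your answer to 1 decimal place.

half-life ≈ 3.3 weeks

r = ln(289/2394) / 10 = ln(0.12072) / 10 ≈ -0.211429 per week
half-life = ln 2 / |r| = 0.69315 / 0.211429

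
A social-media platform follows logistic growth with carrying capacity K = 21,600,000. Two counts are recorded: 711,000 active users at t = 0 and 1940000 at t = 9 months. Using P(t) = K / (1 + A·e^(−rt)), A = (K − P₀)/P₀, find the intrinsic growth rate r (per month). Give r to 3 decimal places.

r ≈ 0.118 per month

A = (21600000 − 711000)/711000 = 29.37975
1940000 = 21600000/(1 + 29.37975·e^(−r·9)) → e^(−9r) = (11.13402 − 1)/29.37975 = 0.344932
r = −ln(0.344932)/9 = 1.06441/9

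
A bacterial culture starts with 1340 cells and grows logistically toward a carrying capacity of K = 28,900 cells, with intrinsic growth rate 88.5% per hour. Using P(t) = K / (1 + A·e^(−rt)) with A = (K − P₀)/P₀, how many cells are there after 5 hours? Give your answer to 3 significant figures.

≈ 23,200 cells

A = (28900 − 1340)/1340 = 20.56716
P(5) = 28900 / (1 + 20.56716·e^(−0.885·5)) = 28900 / (1 + 20.56716·0.011974)
= 28900 / 1.24628 ≈ 23189.09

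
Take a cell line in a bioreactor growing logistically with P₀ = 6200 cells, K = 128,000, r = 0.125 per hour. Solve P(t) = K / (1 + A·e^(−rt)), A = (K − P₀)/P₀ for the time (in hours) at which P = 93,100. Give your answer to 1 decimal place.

t ≈ 31.7 hours

A = (128000 − 6200)/6200 = 19.64516
93100 = 128000/(1 + 19.64516·e^(−0.125t)) → 1 + 19.64516·e^(−0.125t) = 1.37487
e^(−0.125t) = 0.019082 → t = ln(52.40586)/0.125 = 3.95902/0.125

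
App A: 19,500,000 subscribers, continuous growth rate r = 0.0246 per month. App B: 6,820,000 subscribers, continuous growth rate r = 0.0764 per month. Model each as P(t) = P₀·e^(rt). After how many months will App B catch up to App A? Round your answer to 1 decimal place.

t ≈ 20.3 months

19500000·e^(0.0246t) = 6820000·e^(0.0764t)
19500000/6820000 = e^((0.0764 − 0.0246)t) → ln(2.85924) = 0.0518·t
t = 1.05055 / 0.0518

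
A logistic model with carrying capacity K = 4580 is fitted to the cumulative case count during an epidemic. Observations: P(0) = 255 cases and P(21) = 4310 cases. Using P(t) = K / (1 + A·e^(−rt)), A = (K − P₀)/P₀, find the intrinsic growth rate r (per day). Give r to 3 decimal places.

r ≈ 0.267 per day

A = (4580 − 255)/255 = 16.96078
4310 = 4580/(1 + 16.96078·e^(−r·21)) → e^(−21r) = (1.06265 − 1)/16.96078 = 0.003694
r = −ln(0.003694)/21 = 5.60118/21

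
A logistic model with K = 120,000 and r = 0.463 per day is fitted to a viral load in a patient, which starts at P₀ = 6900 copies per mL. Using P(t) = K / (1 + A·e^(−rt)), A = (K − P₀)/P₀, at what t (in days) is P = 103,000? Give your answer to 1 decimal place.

t ≈ 9.9 days

A = (120000 − 6900)/6900 = 16.3913
103000 = 120000/(1 + 16.3913·e^(−0.463t)) → 1 + 16.3913·e^(−0.463t) = 1.16505
e^(−0.463t) = 0.010069 → t = ln(99.31202)/0.463 = 4.59827/0.463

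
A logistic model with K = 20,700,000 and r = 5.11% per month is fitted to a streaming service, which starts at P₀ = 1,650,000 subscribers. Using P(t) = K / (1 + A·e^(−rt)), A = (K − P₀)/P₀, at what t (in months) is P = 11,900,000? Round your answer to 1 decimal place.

A = (20700000 − 1650000)/1650000 = 11.54545
11900000 = 20700000/(1 + 11.54545·e^(−0.0511t)) → 1 + 11.54545·e^(−0.0511t) = 1.7395
e^(−0.0511t) = 0.064051 → t = ln(15.6126)/0.0511 = 2.74808/0.0511

t ≈ 53.8 months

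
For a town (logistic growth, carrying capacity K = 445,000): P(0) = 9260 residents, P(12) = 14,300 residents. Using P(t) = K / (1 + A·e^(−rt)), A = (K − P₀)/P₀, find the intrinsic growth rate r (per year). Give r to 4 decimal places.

r ≈ 0.0372 per year

A = (445000 − 9260)/9260 = 47.05616
14300 = 445000/(1 + 47.05616·e^(−r·12)) → e^(−12r) = (31.11888 − 1)/47.05616 = 0.640063
r = −ln(0.640063)/12 = 0.44619/12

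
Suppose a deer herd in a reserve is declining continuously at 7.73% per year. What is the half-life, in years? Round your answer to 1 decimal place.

half-life = ln(2) / |r| = 0.69315 / 0.0773

half-life ≈ 9.0 years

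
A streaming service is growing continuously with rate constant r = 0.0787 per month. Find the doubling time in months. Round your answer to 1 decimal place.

doubling time = ln(2) / |r| = 0.69315 / 0.0787

doubling time ≈ 8.8 months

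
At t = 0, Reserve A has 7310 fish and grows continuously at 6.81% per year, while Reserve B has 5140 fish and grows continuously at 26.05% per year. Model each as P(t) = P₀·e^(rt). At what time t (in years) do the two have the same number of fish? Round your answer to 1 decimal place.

t ≈ 1.8 years

7310·e^(0.0681t) = 5140·e^(0.2605t)
7310/5140 = e^((0.2605 − 0.0681)t) → ln(1.42218) = 0.1924·t
t = 0.35219 / 0.1924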